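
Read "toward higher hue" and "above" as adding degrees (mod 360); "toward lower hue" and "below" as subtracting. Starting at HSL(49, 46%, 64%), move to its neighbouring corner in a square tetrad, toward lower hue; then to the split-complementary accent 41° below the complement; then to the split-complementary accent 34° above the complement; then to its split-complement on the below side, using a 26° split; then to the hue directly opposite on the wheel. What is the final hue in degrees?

49 − 90 = -41 → -41 + 360 = 319°   (square ↓)
319 + 139 = 458 → 458 − 360 = 98°   (split-comp 41° ↓)
98 + 214 = 312°   (split-comp 34° ↑)
312 + 154 = 466 → 466 − 360 = 106°   (split-comp 26° ↓)
106 + 180 = 286°   (complement)

286°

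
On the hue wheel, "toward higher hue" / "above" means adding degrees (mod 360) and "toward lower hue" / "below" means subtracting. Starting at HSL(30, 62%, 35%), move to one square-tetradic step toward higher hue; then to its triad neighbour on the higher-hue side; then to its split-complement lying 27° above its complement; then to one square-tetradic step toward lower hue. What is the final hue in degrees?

357°

30 + 90 = 120°   (square ↑)
120 + 120 = 240°   (triadic ↑)
240 + 207 = 447 → 447 − 360 = 87°   (split-comp 27° ↑)
87 − 90 = -3 → -3 + 360 = 357°   (square ↓)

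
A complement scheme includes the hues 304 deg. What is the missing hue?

124°

The complement sits 180° across the wheel.
The full set through 304° is {124°, 304°}.
Given {304°}, the missing hue is 124°.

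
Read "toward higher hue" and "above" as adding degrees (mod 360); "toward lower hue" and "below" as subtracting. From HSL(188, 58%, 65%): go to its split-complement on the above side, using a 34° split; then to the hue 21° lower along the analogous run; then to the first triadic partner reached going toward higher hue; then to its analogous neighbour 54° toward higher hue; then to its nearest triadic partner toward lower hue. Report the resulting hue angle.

188 + 214 = 402 → 402 − 360 = 42°   (split-comp 34° ↑)
42 − 21 = 21°   (analog 21° ↓)
21 + 120 = 141°   (triadic ↑)
141 + 54 = 195°   (analog 54° ↑)
195 − 120 = 75°   (triadic ↓)

75°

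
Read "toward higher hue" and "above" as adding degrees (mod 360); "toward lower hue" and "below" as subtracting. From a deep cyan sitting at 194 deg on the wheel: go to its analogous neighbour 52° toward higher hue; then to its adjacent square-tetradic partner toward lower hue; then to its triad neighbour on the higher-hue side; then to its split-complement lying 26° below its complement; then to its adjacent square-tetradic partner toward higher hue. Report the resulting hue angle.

analog 52° ↑ +52°: 194 + 52 = 246°
square ↓ −90°: 246 − 90 = 156°
triadic ↑ +120°: 156 + 120 = 276°
split-comp 26° ↓ +154°: 276 + 154 = 430 → 430 − 360 = 70°
square ↑ +90°: 70 + 90 = 160°

160°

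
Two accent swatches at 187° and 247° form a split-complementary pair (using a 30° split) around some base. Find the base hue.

The accents sit 30° either side of the complement, so the complement is their short-arc midpoint on the wheel.
Short-arc midpoint of 187° and 247°: 217°.
Base is 180° from the complement: 217 − 180 = 37°

37°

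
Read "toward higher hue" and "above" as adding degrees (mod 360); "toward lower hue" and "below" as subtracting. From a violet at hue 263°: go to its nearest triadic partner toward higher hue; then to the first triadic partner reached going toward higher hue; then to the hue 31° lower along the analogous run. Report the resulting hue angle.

112°

+120° (triadic ↑): 263 + 120 = 383 → 383 − 360 = 23°
+120° (triadic ↑): 23 + 120 = 143°
−31° (analog 31° ↓): 143 − 31 = 112°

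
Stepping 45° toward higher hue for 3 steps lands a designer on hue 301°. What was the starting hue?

166°

3 steps of 45° (toward higher hue) give a net shift of +135°.
Start = end − shift: 301 − 135 = 166°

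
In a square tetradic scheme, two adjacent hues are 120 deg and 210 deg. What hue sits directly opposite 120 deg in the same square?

A square tetradic scheme places four hues 90° apart; opposite corners are 180° apart.
120 + 180 = 300°

300°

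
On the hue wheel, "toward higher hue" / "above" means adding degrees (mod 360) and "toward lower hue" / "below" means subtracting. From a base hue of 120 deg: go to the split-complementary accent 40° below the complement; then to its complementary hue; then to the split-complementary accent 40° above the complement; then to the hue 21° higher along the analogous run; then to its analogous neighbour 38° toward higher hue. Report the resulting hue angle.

+140° (split-comp 40° ↓): 120 + 140 = 260°
+180° (complement): 260 + 180 = 440 → 440 − 360 = 80°
+220° (split-comp 40° ↑): 80 + 220 = 300°
+21° (analog 21° ↑): 300 + 21 = 321°
+38° (analog 38° ↑): 321 + 38 = 359°

359°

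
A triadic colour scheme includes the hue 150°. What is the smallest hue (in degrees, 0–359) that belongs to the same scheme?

A triad places three hues 120° apart.
The full set through 150° is {30°, 150°, 270°}.

30°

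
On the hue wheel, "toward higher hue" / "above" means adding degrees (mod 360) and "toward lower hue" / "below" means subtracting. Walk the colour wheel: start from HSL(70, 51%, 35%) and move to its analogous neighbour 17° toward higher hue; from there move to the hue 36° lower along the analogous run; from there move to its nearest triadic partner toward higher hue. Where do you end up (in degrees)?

70 + 17 = 87°   (analog 17° ↑)
87 − 36 = 51°   (analog 36° ↓)
51 + 120 = 171°   (triadic ↑)

171°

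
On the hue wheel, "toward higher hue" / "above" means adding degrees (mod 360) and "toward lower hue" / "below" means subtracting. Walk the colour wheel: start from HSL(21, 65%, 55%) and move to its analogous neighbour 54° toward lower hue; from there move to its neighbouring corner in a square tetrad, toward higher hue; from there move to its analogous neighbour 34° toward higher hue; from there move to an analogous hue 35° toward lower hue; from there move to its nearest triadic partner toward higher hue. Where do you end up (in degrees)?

176°

−54° (analog 54° ↓): 21 − 54 = -33 → -33 + 360 = 327°
+90° (square ↑): 327 + 90 = 417 → 417 − 360 = 57°
+34° (analog 34° ↑): 57 + 34 = 91°
−35° (analog 35° ↓): 91 − 35 = 56°
+120° (triadic ↑): 56 + 120 = 176°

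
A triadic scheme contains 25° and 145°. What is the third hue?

265°

A triad spaces three hues 120° apart.
The full set is {25°, 145°, 265°}.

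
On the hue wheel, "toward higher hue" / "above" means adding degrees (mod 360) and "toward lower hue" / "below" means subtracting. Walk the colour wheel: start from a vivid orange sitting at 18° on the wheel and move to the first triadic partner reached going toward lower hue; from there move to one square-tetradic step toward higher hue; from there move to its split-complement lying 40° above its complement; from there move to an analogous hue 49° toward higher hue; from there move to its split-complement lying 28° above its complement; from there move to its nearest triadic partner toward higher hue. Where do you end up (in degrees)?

−120° (triadic ↓): 18 − 120 = -102 → -102 + 360 = 258°
+90° (square ↑): 258 + 90 = 348°
+220° (split-comp 40° ↑): 348 + 220 = 568 → 568 − 360 = 208°
+49° (analog 49° ↑): 208 + 49 = 257°
+208° (split-comp 28° ↑): 257 + 208 = 465 → 465 − 360 = 105°
+120° (triadic ↑): 105 + 120 = 225°

225°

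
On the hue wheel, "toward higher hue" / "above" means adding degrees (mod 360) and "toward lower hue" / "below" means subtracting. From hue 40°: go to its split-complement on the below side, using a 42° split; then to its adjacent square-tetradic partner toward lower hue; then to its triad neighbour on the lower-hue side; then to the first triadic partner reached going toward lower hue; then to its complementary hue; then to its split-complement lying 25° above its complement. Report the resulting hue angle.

split-comp 42° ↓ +138°: 40 + 138 = 178°
square ↓ −90°: 178 − 90 = 88°
triadic ↓ −120°: 88 − 120 = -32 → -32 + 360 = 328°
triadic ↓ −120°: 328 − 120 = 208°
complement +180°: 208 + 180 = 388 → 388 − 360 = 28°
split-comp 25° ↑ +205°: 28 + 205 = 233°

233°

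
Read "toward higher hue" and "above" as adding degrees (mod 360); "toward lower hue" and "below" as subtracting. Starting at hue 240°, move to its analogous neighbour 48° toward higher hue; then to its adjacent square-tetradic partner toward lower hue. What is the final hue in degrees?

240 + 48 = 288°   (analog 48° ↑)
288 − 90 = 198°   (square ↓)

198°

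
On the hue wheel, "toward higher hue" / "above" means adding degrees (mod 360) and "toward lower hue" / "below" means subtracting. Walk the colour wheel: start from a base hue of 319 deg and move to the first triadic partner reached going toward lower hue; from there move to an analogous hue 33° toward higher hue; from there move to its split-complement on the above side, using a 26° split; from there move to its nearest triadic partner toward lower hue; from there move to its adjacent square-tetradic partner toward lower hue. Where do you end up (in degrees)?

319 − 120 = 199°   (triadic ↓)
199 + 33 = 232°   (analog 33° ↑)
232 + 206 = 438 → 438 − 360 = 78°   (split-comp 26° ↑)
78 − 120 = -42 → -42 + 360 = 318°   (triadic ↓)
318 − 90 = 228°   (square ↓)

228°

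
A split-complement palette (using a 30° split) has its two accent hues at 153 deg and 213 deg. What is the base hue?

3°

The accents sit 30° either side of the complement, so the complement is their short-arc midpoint on the wheel.
Short-arc midpoint of 153° and 213°: 183°.
Base is 180° from the complement: 183 − 180 = 3°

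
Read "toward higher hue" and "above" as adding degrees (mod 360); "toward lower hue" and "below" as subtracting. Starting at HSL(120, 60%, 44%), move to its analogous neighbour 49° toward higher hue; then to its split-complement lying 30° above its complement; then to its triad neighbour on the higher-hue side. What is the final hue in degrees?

120 + 49 = 169°   (analog 49° ↑)
169 + 210 = 379 → 379 − 360 = 19°   (split-comp 30° ↑)
19 + 120 = 139°   (triadic ↑)

139°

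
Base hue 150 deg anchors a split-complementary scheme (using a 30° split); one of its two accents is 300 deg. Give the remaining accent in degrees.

0°

Split-complementary hues sit 30° either side of the complement.
Complement of the base 150°: 150 + 180 = 330°
The given accent 300° is 30° one side of 330°; the other accent sits 30° the other side: 330 + 30 = 360 → 360 − 360 = 0°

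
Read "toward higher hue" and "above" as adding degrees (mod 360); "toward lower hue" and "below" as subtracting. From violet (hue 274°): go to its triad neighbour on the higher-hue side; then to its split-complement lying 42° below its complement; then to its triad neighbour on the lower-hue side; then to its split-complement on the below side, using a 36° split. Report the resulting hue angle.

196°

triadic ↑ +120°: 274 + 120 = 394 → 394 − 360 = 34°
split-comp 42° ↓ +138°: 34 + 138 = 172°
triadic ↓ −120°: 172 − 120 = 52°
split-comp 36° ↓ +144°: 52 + 144 = 196°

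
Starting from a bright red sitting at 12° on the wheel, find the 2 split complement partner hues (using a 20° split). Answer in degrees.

Split-complementary hues sit 20° either side of the complement.
Complement of 12°: 12 + 180 = 192°
192 − 20 = 172°
192 + 20 = 212°

172° and 212°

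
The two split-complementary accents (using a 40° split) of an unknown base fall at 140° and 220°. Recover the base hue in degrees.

The accents sit 40° either side of the complement, so the complement is their short-arc midpoint on the wheel.
Short-arc midpoint of 140° and 220°: 180°.
Base is 180° from the complement: 180 − 180 = 0°

0°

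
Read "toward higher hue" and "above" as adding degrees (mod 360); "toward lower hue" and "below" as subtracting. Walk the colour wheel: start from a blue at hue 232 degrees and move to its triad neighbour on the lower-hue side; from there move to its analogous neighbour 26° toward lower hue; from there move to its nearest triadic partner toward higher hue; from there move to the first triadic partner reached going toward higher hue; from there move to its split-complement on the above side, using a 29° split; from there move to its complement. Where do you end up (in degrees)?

−120° (triadic ↓): 232 − 120 = 112°
−26° (analog 26° ↓): 112 − 26 = 86°
+120° (triadic ↑): 86 + 120 = 206°
+120° (triadic ↑): 206 + 120 = 326°
+209° (split-comp 29° ↑): 326 + 209 = 535 → 535 − 360 = 175°
+180° (complement): 175 + 180 = 355°

355°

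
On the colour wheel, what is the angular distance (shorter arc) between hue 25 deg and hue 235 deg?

|25 − 235| = 210.
The shorter arc is 360 − 210 = 150°.

150°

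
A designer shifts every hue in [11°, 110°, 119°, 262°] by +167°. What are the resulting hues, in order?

178°, 277°, 286°, 69°

11 + 167 = 178°
110 + 167 = 277°
119 + 167 = 286°
262 + 167 = 429 → 429 − 360 = 69°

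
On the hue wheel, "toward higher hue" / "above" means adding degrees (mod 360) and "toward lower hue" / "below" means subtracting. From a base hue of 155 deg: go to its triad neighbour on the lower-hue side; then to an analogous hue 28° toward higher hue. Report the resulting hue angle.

63°

triadic ↓ −120°: 155 − 120 = 35°
analog 28° ↑ +28°: 35 + 28 = 63°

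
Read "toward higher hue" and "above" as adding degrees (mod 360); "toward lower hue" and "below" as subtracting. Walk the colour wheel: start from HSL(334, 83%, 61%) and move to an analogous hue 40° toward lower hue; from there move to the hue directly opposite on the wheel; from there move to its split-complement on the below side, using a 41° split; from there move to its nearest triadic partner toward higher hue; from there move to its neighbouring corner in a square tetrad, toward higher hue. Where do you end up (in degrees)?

334 − 40 = 294°   (analog 40° ↓)
294 + 180 = 474 → 474 − 360 = 114°   (complement)
114 + 139 = 253°   (split-comp 41° ↓)
253 + 120 = 373 → 373 − 360 = 13°   (triadic ↑)
13 + 90 = 103°   (square ↑)

103°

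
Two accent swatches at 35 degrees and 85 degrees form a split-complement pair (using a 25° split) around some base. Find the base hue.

240°

The accents sit 25° either side of the complement, so the complement is their short-arc midpoint on the wheel.
Short-arc midpoint of 35° and 85°: 60°.
Base is 180° from the complement: 60 − 180 = -120 → -120 + 360 = 240°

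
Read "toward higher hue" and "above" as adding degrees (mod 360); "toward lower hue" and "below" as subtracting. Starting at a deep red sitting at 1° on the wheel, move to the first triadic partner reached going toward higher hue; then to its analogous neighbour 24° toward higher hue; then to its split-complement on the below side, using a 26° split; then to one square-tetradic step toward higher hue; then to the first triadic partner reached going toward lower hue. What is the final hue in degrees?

1 + 120 = 121°   (triadic ↑)
121 + 24 = 145°   (analog 24° ↑)
145 + 154 = 299°   (split-comp 26° ↓)
299 + 90 = 389 → 389 − 360 = 29°   (square ↑)
29 − 120 = -91 → -91 + 360 = 269°   (triadic ↓)

269°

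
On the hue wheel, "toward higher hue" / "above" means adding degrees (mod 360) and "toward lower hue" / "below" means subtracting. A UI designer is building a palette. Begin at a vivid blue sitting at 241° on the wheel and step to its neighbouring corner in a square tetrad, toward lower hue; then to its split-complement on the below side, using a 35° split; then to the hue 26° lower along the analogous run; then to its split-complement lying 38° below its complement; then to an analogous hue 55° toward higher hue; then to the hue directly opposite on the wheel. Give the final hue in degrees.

square ↓ −90°: 241 − 90 = 151°
split-comp 35° ↓ +145°: 151 + 145 = 296°
analog 26° ↓ −26°: 296 − 26 = 270°
split-comp 38° ↓ +142°: 270 + 142 = 412 → 412 − 360 = 52°
analog 55° ↑ +55°: 52 + 55 = 107°
complement +180°: 107 + 180 = 287°

287°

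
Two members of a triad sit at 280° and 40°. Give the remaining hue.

A triad spaces three hues 120° apart.
The full set is {40°, 160°, 280°}.

160°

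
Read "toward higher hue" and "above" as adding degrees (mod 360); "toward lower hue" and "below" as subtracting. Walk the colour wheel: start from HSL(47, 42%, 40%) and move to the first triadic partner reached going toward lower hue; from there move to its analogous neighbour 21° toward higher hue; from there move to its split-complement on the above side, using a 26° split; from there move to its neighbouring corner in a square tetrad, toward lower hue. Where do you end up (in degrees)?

64°

47 − 120 = -73 → -73 + 360 = 287°   (triadic ↓)
287 + 21 = 308°   (analog 21° ↑)
308 + 206 = 514 → 514 − 360 = 154°   (split-comp 26° ↑)
154 − 90 = 64°   (square ↓)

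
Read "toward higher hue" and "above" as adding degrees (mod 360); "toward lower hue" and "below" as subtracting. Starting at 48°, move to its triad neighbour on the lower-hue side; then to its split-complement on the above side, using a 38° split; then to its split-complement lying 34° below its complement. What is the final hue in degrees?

−120° (triadic ↓): 48 − 120 = -72 → -72 + 360 = 288°
+218° (split-comp 38° ↑): 288 + 218 = 506 → 506 − 360 = 146°
+146° (split-comp 34° ↓): 146 + 146 = 292°

292°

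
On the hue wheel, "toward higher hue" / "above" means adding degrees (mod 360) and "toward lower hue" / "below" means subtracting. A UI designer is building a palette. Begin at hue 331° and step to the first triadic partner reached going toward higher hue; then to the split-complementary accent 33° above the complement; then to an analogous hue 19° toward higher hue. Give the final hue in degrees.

323°

triadic ↑ +120°: 331 + 120 = 451 → 451 − 360 = 91°
split-comp 33° ↑ +213°: 91 + 213 = 304°
analog 19° ↑ +19°: 304 + 19 = 323°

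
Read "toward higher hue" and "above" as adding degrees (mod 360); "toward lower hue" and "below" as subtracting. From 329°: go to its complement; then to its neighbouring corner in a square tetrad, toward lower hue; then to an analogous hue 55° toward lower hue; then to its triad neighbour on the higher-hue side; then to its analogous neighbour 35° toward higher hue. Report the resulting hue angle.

159°

329 + 180 = 509 → 509 − 360 = 149°   (complement)
149 − 90 = 59°   (square ↓)
59 − 55 = 4°   (analog 55° ↓)
4 + 120 = 124°   (triadic ↑)
124 + 35 = 159°   (analog 35° ↑)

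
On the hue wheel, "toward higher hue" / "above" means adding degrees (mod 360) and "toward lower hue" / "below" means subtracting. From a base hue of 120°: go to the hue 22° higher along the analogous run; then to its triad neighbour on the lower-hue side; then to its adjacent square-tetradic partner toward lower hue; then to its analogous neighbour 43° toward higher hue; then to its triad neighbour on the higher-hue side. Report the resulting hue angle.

+22° (analog 22° ↑): 120 + 22 = 142°
−120° (triadic ↓): 142 − 120 = 22°
−90° (square ↓): 22 − 90 = -68 → -68 + 360 = 292°
+43° (analog 43° ↑): 292 + 43 = 335°
+120° (triadic ↑): 335 + 120 = 455 → 455 − 360 = 95°

95°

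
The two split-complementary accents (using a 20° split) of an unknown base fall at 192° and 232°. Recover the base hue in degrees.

32°

The accents sit 20° either side of the complement, so the complement is their short-arc midpoint on the wheel.
Short-arc midpoint of 192° and 232°: 212°.
Base is 180° from the complement: 212 − 180 = 32°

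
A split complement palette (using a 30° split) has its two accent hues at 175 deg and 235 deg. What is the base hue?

25°

The accents sit 30° either side of the complement, so the complement is their short-arc midpoint on the wheel.
Short-arc midpoint of 175° and 235°: 205°.
Base is 180° from the complement: 205 − 180 = 25°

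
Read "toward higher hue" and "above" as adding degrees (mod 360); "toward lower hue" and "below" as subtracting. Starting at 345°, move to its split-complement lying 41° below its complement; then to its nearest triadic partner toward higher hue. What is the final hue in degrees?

244°

345 + 139 = 484 → 484 − 360 = 124°   (split-comp 41° ↓)
124 + 120 = 244°   (triadic ↑)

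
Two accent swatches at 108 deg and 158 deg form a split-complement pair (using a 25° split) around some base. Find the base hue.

313°

The accents sit 25° either side of the complement, so the complement is their short-arc midpoint on the wheel.
Short-arc midpoint of 108° and 158°: 133°.
Base is 180° from the complement: 133 − 180 = -47 → -47 + 360 = 313°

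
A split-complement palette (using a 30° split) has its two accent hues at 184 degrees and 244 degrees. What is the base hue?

The accents sit 30° either side of the complement, so the complement is their short-arc midpoint on the wheel.
Short-arc midpoint of 184° and 244°: 214°.
Base is 180° from the complement: 214 − 180 = 34°

34°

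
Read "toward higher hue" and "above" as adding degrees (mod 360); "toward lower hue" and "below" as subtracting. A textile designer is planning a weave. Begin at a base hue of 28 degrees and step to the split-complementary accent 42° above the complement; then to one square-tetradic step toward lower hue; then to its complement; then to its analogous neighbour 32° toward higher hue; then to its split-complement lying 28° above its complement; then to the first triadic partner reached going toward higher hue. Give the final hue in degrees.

340°

28 + 222 = 250°   (split-comp 42° ↑)
250 − 90 = 160°   (square ↓)
160 + 180 = 340°   (complement)
340 + 32 = 372 → 372 − 360 = 12°   (analog 32° ↑)
12 + 208 = 220°   (split-comp 28° ↑)
220 + 120 = 340°   (triadic ↑)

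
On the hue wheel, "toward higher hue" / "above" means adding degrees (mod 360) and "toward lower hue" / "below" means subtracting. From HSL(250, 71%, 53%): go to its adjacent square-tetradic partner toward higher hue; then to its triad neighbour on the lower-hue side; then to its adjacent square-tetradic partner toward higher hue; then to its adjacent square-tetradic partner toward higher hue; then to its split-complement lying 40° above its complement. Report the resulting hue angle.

260°

250 + 90 = 340°   (square ↑)
340 − 120 = 220°   (triadic ↓)
220 + 90 = 310°   (square ↑)
310 + 90 = 400 → 400 − 360 = 40°   (square ↑)
40 + 220 = 260°   (split-comp 40° ↑)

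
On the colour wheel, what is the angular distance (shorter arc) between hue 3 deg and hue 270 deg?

93°

|3 − 270| = 267.
The shorter arc is 360 − 267 = 93°.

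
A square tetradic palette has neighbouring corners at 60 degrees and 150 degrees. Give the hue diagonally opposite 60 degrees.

240°

A square tetradic scheme places four hues 90° apart; opposite corners are 180° apart.
60 + 180 = 240°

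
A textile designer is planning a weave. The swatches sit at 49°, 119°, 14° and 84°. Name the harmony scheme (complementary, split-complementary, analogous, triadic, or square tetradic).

analogous

Sort the hues: 14°, 49°, 84°, 119°.
Successive gaps around the wheel: 35°, 35°, 35°, 255°.
A run of hues at equal small steps (35°) with one large closing gap is an analogous group.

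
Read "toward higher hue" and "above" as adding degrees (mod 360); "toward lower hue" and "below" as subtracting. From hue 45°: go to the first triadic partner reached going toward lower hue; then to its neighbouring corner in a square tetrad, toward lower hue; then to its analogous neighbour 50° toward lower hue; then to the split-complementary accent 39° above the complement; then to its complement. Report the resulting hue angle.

−120° (triadic ↓): 45 − 120 = -75 → -75 + 360 = 285°
−90° (square ↓): 285 − 90 = 195°
−50° (analog 50° ↓): 195 − 50 = 145°
+219° (split-comp 39° ↑): 145 + 219 = 364 → 364 − 360 = 4°
+180° (complement): 4 + 180 = 184°

184°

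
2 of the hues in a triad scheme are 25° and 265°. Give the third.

A triad places three hues 120° apart.
The full set through 25° is {25°, 145°, 265°}.
Given {25°, 265°}, the missing hue is 145°.

145°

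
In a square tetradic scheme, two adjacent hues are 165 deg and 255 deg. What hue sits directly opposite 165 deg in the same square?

A square tetradic scheme places four hues 90° apart; opposite corners are 180° apart.
165 + 180 = 345°

345°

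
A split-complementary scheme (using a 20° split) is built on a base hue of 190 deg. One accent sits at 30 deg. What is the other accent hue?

350°

Split-complementary hues sit 20° either side of the complement.
Complement of the base 190°: 190 + 180 = 370 → 370 − 360 = 10°
The given accent 30° is 20° one side of 10°; the other accent sits 20° the other side: 10 − 20 = -10 → -10 + 360 = 350°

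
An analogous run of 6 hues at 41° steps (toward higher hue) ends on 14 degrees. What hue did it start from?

5 steps of 41° (toward higher hue) give a net shift of +205°.
Start = end − shift: 14 − 205 = -191 → -191 + 360 = 169°

169°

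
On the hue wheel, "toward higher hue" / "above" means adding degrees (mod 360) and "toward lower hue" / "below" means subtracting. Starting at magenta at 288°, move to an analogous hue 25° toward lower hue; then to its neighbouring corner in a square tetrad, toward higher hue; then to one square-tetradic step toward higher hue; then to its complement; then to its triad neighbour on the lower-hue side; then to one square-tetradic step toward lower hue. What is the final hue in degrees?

−25° (analog 25° ↓): 288 − 25 = 263°
+90° (square ↑): 263 + 90 = 353°
+90° (square ↑): 353 + 90 = 443 → 443 − 360 = 83°
+180° (complement): 83 + 180 = 263°
−120° (triadic ↓): 263 − 120 = 143°
−90° (square ↓): 143 − 90 = 53°

53°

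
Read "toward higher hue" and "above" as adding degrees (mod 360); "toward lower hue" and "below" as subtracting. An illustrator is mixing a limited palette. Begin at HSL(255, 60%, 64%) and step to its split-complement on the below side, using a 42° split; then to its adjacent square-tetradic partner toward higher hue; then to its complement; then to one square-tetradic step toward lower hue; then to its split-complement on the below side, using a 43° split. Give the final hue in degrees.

350°

split-comp 42° ↓ +138°: 255 + 138 = 393 → 393 − 360 = 33°
square ↑ +90°: 33 + 90 = 123°
complement +180°: 123 + 180 = 303°
square ↓ −90°: 303 − 90 = 213°
split-comp 43° ↓ +137°: 213 + 137 = 350°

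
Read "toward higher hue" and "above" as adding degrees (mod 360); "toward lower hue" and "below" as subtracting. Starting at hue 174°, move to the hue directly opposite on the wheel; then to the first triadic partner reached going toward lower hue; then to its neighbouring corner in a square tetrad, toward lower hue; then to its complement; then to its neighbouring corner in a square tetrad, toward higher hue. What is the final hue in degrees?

54°

174 + 180 = 354°   (complement)
354 − 120 = 234°   (triadic ↓)
234 − 90 = 144°   (square ↓)
144 + 180 = 324°   (complement)
324 + 90 = 414 → 414 − 360 = 54°   (square ↑)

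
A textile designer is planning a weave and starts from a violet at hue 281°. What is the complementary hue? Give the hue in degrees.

101°

The complement sits 180° across the wheel.
281 + 180 = 461 → 461 − 360 = 101°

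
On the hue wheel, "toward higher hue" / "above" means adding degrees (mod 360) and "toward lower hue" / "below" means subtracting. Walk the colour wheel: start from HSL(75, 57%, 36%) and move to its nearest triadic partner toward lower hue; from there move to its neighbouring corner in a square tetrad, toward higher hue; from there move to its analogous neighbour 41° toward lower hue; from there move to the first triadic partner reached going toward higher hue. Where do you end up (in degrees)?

triadic ↓ −120°: 75 − 120 = -45 → -45 + 360 = 315°
square ↑ +90°: 315 + 90 = 405 → 405 − 360 = 45°
analog 41° ↓ −41°: 45 − 41 = 4°
triadic ↑ +120°: 4 + 120 = 124°

124°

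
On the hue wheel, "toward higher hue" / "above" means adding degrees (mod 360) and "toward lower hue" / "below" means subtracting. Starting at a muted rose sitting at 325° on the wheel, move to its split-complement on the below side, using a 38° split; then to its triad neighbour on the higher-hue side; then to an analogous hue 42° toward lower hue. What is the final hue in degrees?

split-comp 38° ↓ +142°: 325 + 142 = 467 → 467 − 360 = 107°
triadic ↑ +120°: 107 + 120 = 227°
analog 42° ↓ −42°: 227 − 42 = 185°

185°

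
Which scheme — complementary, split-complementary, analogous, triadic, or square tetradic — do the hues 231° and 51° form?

complementary

Sort the hues: 51°, 231°.
Successive gaps around the wheel: 180°, 180°.
Two hues 180° apart are complementary.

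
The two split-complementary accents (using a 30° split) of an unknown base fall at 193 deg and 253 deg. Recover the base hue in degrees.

43°

The accents sit 30° either side of the complement, so the complement is their short-arc midpoint on the wheel.
Short-arc midpoint of 193° and 253°: 223°.
Base is 180° from the complement: 223 − 180 = 43°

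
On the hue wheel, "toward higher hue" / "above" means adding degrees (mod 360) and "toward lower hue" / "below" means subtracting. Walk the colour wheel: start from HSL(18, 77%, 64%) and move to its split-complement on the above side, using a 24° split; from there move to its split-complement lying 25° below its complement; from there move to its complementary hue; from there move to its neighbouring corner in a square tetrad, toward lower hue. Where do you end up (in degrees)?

107°

split-comp 24° ↑ +204°: 18 + 204 = 222°
split-comp 25° ↓ +155°: 222 + 155 = 377 → 377 − 360 = 17°
complement +180°: 17 + 180 = 197°
square ↓ −90°: 197 − 90 = 107°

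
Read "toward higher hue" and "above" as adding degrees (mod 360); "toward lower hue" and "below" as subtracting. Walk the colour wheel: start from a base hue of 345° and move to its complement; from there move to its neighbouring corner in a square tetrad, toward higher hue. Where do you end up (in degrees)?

255°

345 + 180 = 525 → 525 − 360 = 165°   (complement)
165 + 90 = 255°   (square ↑)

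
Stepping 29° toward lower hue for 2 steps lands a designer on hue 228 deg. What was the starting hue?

2 steps of 29° (toward lower hue) give a net shift of −58°.
Start = end − shift: 228 + 58 = 286°

286°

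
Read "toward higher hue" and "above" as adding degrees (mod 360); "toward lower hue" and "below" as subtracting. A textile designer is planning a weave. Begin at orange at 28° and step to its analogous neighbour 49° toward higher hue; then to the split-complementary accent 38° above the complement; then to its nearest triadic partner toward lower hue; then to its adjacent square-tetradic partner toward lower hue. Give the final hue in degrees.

analog 49° ↑ +49°: 28 + 49 = 77°
split-comp 38° ↑ +218°: 77 + 218 = 295°
triadic ↓ −120°: 295 − 120 = 175°
square ↓ −90°: 175 − 90 = 85°

85°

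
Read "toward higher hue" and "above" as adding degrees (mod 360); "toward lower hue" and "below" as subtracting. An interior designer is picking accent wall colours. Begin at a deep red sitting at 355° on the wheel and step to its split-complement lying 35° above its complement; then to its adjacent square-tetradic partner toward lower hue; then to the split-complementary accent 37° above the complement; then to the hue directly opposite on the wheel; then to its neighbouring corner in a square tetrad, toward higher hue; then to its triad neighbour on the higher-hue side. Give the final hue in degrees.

7°

355 + 215 = 570 → 570 − 360 = 210°   (split-comp 35° ↑)
210 − 90 = 120°   (square ↓)
120 + 217 = 337°   (split-comp 37° ↑)
337 + 180 = 517 → 517 − 360 = 157°   (complement)
157 + 90 = 247°   (square ↑)
247 + 120 = 367 → 367 − 360 = 7°   (triadic ↑)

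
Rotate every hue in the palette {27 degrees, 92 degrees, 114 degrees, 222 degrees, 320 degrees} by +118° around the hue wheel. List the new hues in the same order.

27 + 118 = 145°
92 + 118 = 210°
114 + 118 = 232°
222 + 118 = 340°
320 + 118 = 438 → 438 − 360 = 78°

145°, 210°, 232°, 340°, 78°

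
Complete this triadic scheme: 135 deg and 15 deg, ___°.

A triad places three hues 120° apart.
The full set through 15° is {15°, 135°, 255°}.
Given {15°, 135°}, the missing hue is 255°.

255°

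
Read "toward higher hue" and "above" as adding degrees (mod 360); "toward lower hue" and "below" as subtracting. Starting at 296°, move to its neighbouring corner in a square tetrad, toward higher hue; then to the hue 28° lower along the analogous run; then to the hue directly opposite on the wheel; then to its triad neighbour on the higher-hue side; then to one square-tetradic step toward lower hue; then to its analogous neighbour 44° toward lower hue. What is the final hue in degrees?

square ↑ +90°: 296 + 90 = 386 → 386 − 360 = 26°
analog 28° ↓ −28°: 26 − 28 = -2 → -2 + 360 = 358°
complement +180°: 358 + 180 = 538 → 538 − 360 = 178°
triadic ↑ +120°: 178 + 120 = 298°
square ↓ −90°: 298 − 90 = 208°
analog 44° ↓ −44°: 208 − 44 = 164°

164°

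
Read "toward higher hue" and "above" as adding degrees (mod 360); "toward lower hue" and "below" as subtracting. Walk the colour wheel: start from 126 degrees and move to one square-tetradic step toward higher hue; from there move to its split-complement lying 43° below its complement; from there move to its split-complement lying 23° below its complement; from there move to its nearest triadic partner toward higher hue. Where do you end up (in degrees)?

square ↑ +90°: 126 + 90 = 216°
split-comp 43° ↓ +137°: 216 + 137 = 353°
split-comp 23° ↓ +157°: 353 + 157 = 510 → 510 − 360 = 150°
triadic ↑ +120°: 150 + 120 = 270°

270°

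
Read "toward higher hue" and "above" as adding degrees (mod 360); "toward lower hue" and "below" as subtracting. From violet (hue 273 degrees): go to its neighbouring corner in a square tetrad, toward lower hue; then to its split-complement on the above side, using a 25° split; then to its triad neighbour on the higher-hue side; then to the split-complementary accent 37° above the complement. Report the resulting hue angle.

273 − 90 = 183°   (square ↓)
183 + 205 = 388 → 388 − 360 = 28°   (split-comp 25° ↑)
28 + 120 = 148°   (triadic ↑)
148 + 217 = 365 → 365 − 360 = 5°   (split-comp 37° ↑)

5°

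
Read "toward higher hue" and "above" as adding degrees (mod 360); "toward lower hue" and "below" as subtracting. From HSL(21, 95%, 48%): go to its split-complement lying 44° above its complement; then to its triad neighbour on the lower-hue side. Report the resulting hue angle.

125°

21 + 224 = 245°   (split-comp 44° ↑)
245 − 120 = 125°   (triadic ↓)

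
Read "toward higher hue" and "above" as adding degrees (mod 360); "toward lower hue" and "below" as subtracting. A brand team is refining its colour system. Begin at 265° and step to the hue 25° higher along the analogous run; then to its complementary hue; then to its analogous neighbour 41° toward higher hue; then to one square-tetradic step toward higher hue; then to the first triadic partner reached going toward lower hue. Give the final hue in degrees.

121°

analog 25° ↑ +25°: 265 + 25 = 290°
complement +180°: 290 + 180 = 470 → 470 − 360 = 110°
analog 41° ↑ +41°: 110 + 41 = 151°
square ↑ +90°: 151 + 90 = 241°
triadic ↓ −120°: 241 − 120 = 121°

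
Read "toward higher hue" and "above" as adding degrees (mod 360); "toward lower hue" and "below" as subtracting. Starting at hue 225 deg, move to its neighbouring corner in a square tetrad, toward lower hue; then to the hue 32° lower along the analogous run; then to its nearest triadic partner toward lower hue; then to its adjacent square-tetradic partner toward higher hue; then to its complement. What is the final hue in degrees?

253°

−90° (square ↓): 225 − 90 = 135°
−32° (analog 32° ↓): 135 − 32 = 103°
−120° (triadic ↓): 103 − 120 = -17 → -17 + 360 = 343°
+90° (square ↑): 343 + 90 = 433 → 433 − 360 = 73°
+180° (complement): 73 + 180 = 253°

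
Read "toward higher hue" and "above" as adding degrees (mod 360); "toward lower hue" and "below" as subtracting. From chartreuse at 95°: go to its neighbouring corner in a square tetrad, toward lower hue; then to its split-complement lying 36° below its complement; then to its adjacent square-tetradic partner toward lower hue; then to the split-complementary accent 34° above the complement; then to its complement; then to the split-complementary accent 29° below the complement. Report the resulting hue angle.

244°

−90° (square ↓): 95 − 90 = 5°
+144° (split-comp 36° ↓): 5 + 144 = 149°
−90° (square ↓): 149 − 90 = 59°
+214° (split-comp 34° ↑): 59 + 214 = 273°
+180° (complement): 273 + 180 = 453 → 453 − 360 = 93°
+151° (split-comp 29° ↓): 93 + 151 = 244°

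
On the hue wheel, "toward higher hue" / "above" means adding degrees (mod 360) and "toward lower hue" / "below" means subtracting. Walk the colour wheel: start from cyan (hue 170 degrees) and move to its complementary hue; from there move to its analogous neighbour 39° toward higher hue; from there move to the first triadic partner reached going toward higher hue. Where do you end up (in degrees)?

149°

+180° (complement): 170 + 180 = 350°
+39° (analog 39° ↑): 350 + 39 = 389 → 389 − 360 = 29°
+120° (triadic ↑): 29 + 120 = 149°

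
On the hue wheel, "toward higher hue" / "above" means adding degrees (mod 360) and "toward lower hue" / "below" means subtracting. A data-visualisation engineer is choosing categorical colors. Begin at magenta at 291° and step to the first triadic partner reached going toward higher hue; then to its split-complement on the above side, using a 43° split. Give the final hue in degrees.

291 + 120 = 411 → 411 − 360 = 51°   (triadic ↑)
51 + 223 = 274°   (split-comp 43° ↑)

274°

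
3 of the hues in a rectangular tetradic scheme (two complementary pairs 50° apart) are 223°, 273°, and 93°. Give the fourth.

A rectangular tetradic uses two complementary pairs 50° apart: offsets 0°, 50°, 180°, 230°.
Among {93°, 223°, 273°}, 93° and 273° are a 180° pair.
The remaining hue 223° needs its own complement: 223 + 180 = 403 → 403 − 360 = 43°

43°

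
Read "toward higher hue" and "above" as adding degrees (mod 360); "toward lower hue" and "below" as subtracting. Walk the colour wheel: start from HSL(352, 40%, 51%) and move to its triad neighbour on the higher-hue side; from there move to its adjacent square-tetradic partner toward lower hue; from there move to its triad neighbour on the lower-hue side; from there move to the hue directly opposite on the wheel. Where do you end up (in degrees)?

+120° (triadic ↑): 352 + 120 = 472 → 472 − 360 = 112°
−90° (square ↓): 112 − 90 = 22°
−120° (triadic ↓): 22 − 120 = -98 → -98 + 360 = 262°
+180° (complement): 262 + 180 = 442 → 442 − 360 = 82°

82°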